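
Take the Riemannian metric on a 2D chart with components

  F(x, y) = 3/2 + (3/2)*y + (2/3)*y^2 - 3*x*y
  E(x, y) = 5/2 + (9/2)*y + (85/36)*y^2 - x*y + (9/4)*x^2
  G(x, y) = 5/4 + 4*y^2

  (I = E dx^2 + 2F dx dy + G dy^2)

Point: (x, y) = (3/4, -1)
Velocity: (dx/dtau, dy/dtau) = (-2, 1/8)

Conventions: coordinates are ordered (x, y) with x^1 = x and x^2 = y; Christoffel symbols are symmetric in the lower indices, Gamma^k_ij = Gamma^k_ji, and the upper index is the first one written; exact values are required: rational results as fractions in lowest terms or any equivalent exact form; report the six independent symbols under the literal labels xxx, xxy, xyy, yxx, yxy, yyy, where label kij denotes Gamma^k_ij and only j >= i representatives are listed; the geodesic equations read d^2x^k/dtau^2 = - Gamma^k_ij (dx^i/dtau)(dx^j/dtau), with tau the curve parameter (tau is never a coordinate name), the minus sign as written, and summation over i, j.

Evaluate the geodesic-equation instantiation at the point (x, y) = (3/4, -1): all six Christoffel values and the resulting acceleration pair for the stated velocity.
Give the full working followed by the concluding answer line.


E = 1369/576, F = 35/12, G = 21/4 at the point
E_x = 35/8, E_y = -35/36, F_x = 3, F_y = -25/12, G_x = 0, G_y = -8
EG - F^2 = 9149/2304;  g^inv = (2304/9149) * [[21/4, -35/12], [-35/12, 1369/576]]
first-kind symbols [ij,l] = (1/2)(d_i g_jl + d_j g_il - d_l g_ij): [xx,x] = E_x/2 = 35/16, [xx,y] = F_x - E_y/2 = 251/72, [xy,x] = E_y/2 = -35/72, [xy,y] = G_x/2 = 0, [yy,x] = F_y - G_x/2 = -25/12, [yy,y] = G_y/2 = -4
Gamma^x_ij = (G*[ij,x] - F*[ij,y])/(EG - F^2), Gamma^y_ij = (E*[ij,y] - F*[ij,x])/(EG - F^2)
Gamma_xxx = 1300/3921, Gamma_xxy = -840/1307, Gamma_xyy = 240/1307, Gamma_yxx = 79019/164682, Gamma_yxy = 1400/3921, Gamma_yyy = -7904/9149
d^2x/dtau^2 = -(Gamma_xxx*(-2)^2 + 2*Gamma_xxy*(-2)*(1/8) + Gamma_xyy*(1/8)^2) = -25885/15684
d^2y/dtau^2 = -(Gamma_yxx*(-2)^2 + 2*Gamma_yxy*(-2)*(1/8) + Gamma_yyy*(1/8)^2) = -284453/164682

Answer: Gamma_xxx = 1300/3921, Gamma_xxy = -840/1307, Gamma_xyy = 240/1307, Gamma_yxx = 79019/164682, Gamma_yxy = 1400/3921, Gamma_yyy = -7904/9149; accelerations (d^2x/dtau^2, d^2y/dtau^2) = (-25885/15684, -284453/164682)


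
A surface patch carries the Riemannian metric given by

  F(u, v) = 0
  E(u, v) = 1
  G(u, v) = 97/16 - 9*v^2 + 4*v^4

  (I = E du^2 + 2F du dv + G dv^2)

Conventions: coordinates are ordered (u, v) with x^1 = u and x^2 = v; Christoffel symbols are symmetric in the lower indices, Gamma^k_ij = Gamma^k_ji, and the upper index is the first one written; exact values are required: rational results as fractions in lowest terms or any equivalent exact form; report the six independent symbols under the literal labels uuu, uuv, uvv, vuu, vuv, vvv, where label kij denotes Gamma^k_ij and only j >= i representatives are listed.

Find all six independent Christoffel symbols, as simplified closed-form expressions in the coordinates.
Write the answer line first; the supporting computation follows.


Answer: Gamma_uuu = 0, Gamma_uuv = 0, Gamma_uvv = 0, Gamma_vuu = 0, Gamma_vuv = 0, Gamma_vvv = (128*v^3 - 144*v)/(64*v^4 - 144*v^2 + 97)

E = 1; F = 0; G = 97/16 - 9*v^2 + 4*v^4
Gamma^k_ij = (1/2) g^{kl} (d_i g_jl + d_j g_il - d_l g_ij), with g^inv = (1/(EG-F^2)) [[G, -F], [-F, E]]
first partials: E_u = 0, E_v = 0, F_u = 0, F_v = 0, G_u = 0, G_v = -18*v + 16*v^3
D = EG - F^2 = 97/16 - 9*v^2 + 4*v^4
expanded: Gamma^u_uu = (G E_u - 2F F_u + F E_v)/(2D), Gamma^u_uv = (G E_v - F G_u)/(2D), Gamma^u_vv = (2G F_v - G G_u - F G_v)/(2D), Gamma^v_uu = (2E F_u - E E_v - F E_u)/(2D), Gamma^v_uv = (E G_u - F E_v)/(2D), Gamma^v_vv = (E G_v - 2F F_v + F G_u)/(2D); substitute and cancel common factors


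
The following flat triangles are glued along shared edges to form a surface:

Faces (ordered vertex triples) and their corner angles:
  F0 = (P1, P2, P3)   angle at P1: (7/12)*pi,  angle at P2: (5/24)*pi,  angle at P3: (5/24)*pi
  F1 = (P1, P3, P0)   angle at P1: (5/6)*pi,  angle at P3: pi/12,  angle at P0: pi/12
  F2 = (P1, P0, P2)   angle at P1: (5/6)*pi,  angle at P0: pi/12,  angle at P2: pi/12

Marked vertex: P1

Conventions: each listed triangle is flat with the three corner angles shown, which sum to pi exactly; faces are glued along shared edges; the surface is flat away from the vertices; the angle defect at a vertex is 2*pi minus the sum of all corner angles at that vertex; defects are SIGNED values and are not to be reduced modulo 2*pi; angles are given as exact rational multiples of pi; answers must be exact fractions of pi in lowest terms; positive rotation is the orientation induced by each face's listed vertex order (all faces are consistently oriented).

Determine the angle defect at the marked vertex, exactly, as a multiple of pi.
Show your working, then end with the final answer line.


Sum of corner angles at P1: (9/4)*pi
defect = 2*pi - (9/4)*pi

Answer: defect(P1) = -pi/4


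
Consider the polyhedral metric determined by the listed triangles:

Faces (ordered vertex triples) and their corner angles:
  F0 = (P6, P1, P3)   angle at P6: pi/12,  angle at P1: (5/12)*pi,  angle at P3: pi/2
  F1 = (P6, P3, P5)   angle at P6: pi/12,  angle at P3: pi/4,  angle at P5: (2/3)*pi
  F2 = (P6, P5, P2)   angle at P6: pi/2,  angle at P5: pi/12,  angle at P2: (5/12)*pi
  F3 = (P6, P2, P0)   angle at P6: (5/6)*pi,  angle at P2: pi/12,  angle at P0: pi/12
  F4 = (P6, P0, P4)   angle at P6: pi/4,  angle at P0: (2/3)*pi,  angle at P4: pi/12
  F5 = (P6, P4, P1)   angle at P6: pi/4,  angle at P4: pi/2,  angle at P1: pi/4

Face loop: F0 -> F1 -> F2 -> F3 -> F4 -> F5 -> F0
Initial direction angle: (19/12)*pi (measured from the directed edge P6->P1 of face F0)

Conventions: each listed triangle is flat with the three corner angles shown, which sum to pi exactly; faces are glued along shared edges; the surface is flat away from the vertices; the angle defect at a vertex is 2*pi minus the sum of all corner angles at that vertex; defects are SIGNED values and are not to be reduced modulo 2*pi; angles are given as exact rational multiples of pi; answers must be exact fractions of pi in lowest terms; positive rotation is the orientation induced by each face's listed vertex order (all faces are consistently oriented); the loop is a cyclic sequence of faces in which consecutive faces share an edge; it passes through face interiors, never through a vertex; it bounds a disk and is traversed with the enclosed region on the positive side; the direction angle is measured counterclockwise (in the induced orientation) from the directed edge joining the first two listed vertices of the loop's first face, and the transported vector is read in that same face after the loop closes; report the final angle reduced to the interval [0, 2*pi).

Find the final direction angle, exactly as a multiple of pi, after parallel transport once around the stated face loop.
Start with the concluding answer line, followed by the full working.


Answer: final direction angle = (19/12)*pi

enclosed vertex P6: corner angles sum to 2*pi, defect = 2*pi - 2*pi = 0
holonomy = initial angle + sum of enclosed defects (mod 2*pi), positive in the induced orientation
final angle = (19/12)*pi + 0 = (19/12)*pi (mod 2*pi)


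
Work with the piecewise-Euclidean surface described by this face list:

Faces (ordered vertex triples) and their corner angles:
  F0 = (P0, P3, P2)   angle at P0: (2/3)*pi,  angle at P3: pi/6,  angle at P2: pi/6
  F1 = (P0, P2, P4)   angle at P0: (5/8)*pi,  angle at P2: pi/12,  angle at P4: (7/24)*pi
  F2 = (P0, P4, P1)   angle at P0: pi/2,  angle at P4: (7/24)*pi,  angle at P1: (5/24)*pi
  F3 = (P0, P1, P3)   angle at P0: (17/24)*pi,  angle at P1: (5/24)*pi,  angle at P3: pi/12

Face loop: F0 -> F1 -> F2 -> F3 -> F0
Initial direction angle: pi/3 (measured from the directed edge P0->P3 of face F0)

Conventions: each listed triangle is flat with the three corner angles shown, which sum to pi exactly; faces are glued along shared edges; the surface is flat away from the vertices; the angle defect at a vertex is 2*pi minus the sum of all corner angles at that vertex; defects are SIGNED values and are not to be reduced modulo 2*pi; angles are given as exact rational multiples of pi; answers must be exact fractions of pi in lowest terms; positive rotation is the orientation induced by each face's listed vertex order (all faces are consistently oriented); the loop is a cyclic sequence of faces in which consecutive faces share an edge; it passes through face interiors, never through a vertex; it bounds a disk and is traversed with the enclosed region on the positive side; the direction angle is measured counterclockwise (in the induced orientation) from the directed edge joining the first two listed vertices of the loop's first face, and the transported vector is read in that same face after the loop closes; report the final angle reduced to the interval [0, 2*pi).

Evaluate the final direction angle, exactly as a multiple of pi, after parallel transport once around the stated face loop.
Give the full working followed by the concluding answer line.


enclosed vertex P0: corner angles sum to (5/2)*pi, defect = 2*pi - (5/2)*pi = -pi/2
holonomy = initial angle + sum of enclosed defects (mod 2*pi), positive in the induced orientation
final angle = pi/3 - pi/2 = (11/6)*pi (mod 2*pi)

Answer: final direction angle = (11/6)*pi


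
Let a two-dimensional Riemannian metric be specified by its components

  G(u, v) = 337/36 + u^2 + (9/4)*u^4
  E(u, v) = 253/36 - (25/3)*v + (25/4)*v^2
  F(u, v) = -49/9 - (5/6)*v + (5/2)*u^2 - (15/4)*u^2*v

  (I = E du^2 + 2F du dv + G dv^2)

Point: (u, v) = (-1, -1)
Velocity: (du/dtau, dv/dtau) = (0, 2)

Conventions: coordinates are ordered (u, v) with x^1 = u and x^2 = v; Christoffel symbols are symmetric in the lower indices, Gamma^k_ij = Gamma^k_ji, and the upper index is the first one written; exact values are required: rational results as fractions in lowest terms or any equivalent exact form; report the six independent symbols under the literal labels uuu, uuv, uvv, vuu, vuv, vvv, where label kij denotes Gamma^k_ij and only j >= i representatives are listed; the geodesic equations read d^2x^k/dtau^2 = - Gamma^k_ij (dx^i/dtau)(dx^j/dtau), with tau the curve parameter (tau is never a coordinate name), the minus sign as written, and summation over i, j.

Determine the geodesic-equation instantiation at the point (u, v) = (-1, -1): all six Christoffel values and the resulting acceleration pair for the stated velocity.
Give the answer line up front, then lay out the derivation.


Answer: Gamma_uuu = 1475/116577, Gamma_uuv = -52856/116577, Gamma_uvv = 4994/116577, Gamma_vuu = -19450/116577, Gamma_vuv = -43973/116577, Gamma_vvv = -649/116577; accelerations (d^2u/dtau^2, d^2v/dtau^2) = (-19976/116577, 2596/116577)

E = 389/18, F = 59/36, G = 227/18 at the point
E_u = 0, E_v = -125/6, F_u = -25/2, F_v = -55/12, G_u = -11, G_v = 0
EG - F^2 = 12953/48;  g^inv = (48/12953) * [[227/18, -59/36], [-59/36, 389/18]]
first-kind symbols [ij,l] = (1/2)(d_i g_jl + d_j g_il - d_l g_ij): [uu,u] = E_u/2 = 0, [uu,v] = F_u - E_v/2 = -25/12, [uv,u] = E_v/2 = -125/12, [uv,v] = G_u/2 = -11/2, [vv,u] = F_v - G_u/2 = 11/12, [vv,v] = G_v/2 = 0
Gamma^u_ij = (G*[ij,u] - F*[ij,v])/(EG - F^2), Gamma^v_ij = (E*[ij,v] - F*[ij,u])/(EG - F^2)
Gamma_uuu = 1475/116577, Gamma_uuv = -52856/116577, Gamma_uvv = 4994/116577, Gamma_vuu = -19450/116577, Gamma_vuv = -43973/116577, Gamma_vvv = -649/116577
d^2u/dtau^2 = -(Gamma_uuu*(0)^2 + 2*Gamma_uuv*(0)*(2) + Gamma_uvv*(2)^2) = -19976/116577
d^2v/dtau^2 = -(Gamma_vuu*(0)^2 + 2*Gamma_vuv*(0)*(2) + Gamma_vvv*(2)^2) = 2596/116577


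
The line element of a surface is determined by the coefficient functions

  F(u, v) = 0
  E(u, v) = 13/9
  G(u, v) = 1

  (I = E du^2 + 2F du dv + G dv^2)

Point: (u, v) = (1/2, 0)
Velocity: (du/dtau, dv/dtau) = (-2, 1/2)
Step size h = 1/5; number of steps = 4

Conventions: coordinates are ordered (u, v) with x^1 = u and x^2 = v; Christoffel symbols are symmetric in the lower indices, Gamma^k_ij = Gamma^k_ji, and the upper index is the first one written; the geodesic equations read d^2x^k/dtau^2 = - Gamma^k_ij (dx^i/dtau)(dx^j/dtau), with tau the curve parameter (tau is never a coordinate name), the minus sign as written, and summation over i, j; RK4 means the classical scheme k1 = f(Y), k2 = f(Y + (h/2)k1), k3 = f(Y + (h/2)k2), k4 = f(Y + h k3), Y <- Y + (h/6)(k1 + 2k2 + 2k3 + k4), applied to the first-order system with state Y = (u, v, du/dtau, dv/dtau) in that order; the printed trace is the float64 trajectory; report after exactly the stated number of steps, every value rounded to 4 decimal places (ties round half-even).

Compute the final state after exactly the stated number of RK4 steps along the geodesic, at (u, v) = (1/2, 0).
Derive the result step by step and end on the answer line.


f(Y) = (du/dtau, dv/dtau, -Gamma^u_ij Y'^i Y'^j, -Gamma^v_ij Y'^i Y'^j) with the Gammas evaluated at the stage position; h = 0.200000; intermediate values shown to 6 dp
step 0: u = 0.5000, v = 0.0000, du/dtau = -2.0000, dv/dtau = 0.5000
step 1:
  k1: at (u, v) = (0.500000, 0.000000), (du/dtau, dv/dtau) = (-2.000000, 0.500000); Gamma_uuu = 0.000000, Gamma_uuv = 0.000000, Gamma_uvv = 0.000000, Gamma_vuu = 0.000000, Gamma_vuv = 0.000000, Gamma_vvv = 0.000000; k1 = (-2.000000, 0.500000, 0.000000, 0.000000)
  k2: at (u, v) = (0.300000, 0.050000), (du/dtau, dv/dtau) = (-2.000000, 0.500000); Gamma_uuu = 0.000000, Gamma_uuv = 0.000000, Gamma_uvv = 0.000000, Gamma_vuu = 0.000000, Gamma_vuv = 0.000000, Gamma_vvv = 0.000000; k2 = (-2.000000, 0.500000, 0.000000, 0.000000)
  k3: at (u, v) = (0.300000, 0.050000), (du/dtau, dv/dtau) = (-2.000000, 0.500000); Gamma_uuu = 0.000000, Gamma_uuv = 0.000000, Gamma_uvv = 0.000000, Gamma_vuu = 0.000000, Gamma_vuv = 0.000000, Gamma_vvv = 0.000000; k3 = (-2.000000, 0.500000, 0.000000, 0.000000)
  k4: at (u, v) = (0.100000, 0.100000), (du/dtau, dv/dtau) = (-2.000000, 0.500000); Gamma_uuu = 0.000000, Gamma_uuv = 0.000000, Gamma_uvv = 0.000000, Gamma_vuu = 0.000000, Gamma_vuv = 0.000000, Gamma_vvv = 0.000000; k4 = (-2.000000, 0.500000, 0.000000, 0.000000)
  Y <- Y + (h/6)(k1 + 2k2 + 2k3 + k4): u = 0.1000, v = 0.1000, du/dtau = -2.0000, dv/dtau = 0.5000
step 2:
  k1: at (u, v) = (0.100000, 0.100000), (du/dtau, dv/dtau) = (-2.000000, 0.500000); Gamma_uuu = 0.000000, Gamma_uuv = 0.000000, Gamma_uvv = 0.000000, Gamma_vuu = 0.000000, Gamma_vuv = 0.000000, Gamma_vvv = 0.000000; k1 = (-2.000000, 0.500000, 0.000000, 0.000000)
  k2: at (u, v) = (-0.100000, 0.150000), (du/dtau, dv/dtau) = (-2.000000, 0.500000); Gamma_uuu = 0.000000, Gamma_uuv = 0.000000, Gamma_uvv = 0.000000, Gamma_vuu = 0.000000, Gamma_vuv = 0.000000, Gamma_vvv = 0.000000; k2 = (-2.000000, 0.500000, 0.000000, 0.000000)
  k3: at (u, v) = (-0.100000, 0.150000), (du/dtau, dv/dtau) = (-2.000000, 0.500000); Gamma_uuu = 0.000000, Gamma_uuv = 0.000000, Gamma_uvv = 0.000000, Gamma_vuu = 0.000000, Gamma_vuv = 0.000000, Gamma_vvv = 0.000000; k3 = (-2.000000, 0.500000, 0.000000, 0.000000)
  k4: at (u, v) = (-0.300000, 0.200000), (du/dtau, dv/dtau) = (-2.000000, 0.500000); Gamma_uuu = 0.000000, Gamma_uuv = 0.000000, Gamma_uvv = 0.000000, Gamma_vuu = 0.000000, Gamma_vuv = 0.000000, Gamma_vvv = 0.000000; k4 = (-2.000000, 0.500000, 0.000000, 0.000000)
  Y <- Y + (h/6)(k1 + 2k2 + 2k3 + k4): u = -0.3000, v = 0.2000, du/dtau = -2.0000, dv/dtau = 0.5000
step 3:
  k1: at (u, v) = (-0.300000, 0.200000), (du/dtau, dv/dtau) = (-2.000000, 0.500000); Gamma_uuu = 0.000000, Gamma_uuv = 0.000000, Gamma_uvv = 0.000000, Gamma_vuu = 0.000000, Gamma_vuv = 0.000000, Gamma_vvv = 0.000000; k1 = (-2.000000, 0.500000, 0.000000, 0.000000)
  k2: at (u, v) = (-0.500000, 0.250000), (du/dtau, dv/dtau) = (-2.000000, 0.500000); Gamma_uuu = 0.000000, Gamma_uuv = 0.000000, Gamma_uvv = 0.000000, Gamma_vuu = 0.000000, Gamma_vuv = 0.000000, Gamma_vvv = 0.000000; k2 = (-2.000000, 0.500000, 0.000000, 0.000000)
  k3: at (u, v) = (-0.500000, 0.250000), (du/dtau, dv/dtau) = (-2.000000, 0.500000); Gamma_uuu = 0.000000, Gamma_uuv = 0.000000, Gamma_uvv = 0.000000, Gamma_vuu = 0.000000, Gamma_vuv = 0.000000, Gamma_vvv = 0.000000; k3 = (-2.000000, 0.500000, 0.000000, 0.000000)
  k4: at (u, v) = (-0.700000, 0.300000), (du/dtau, dv/dtau) = (-2.000000, 0.500000); Gamma_uuu = 0.000000, Gamma_uuv = 0.000000, Gamma_uvv = 0.000000, Gamma_vuu = 0.000000, Gamma_vuv = 0.000000, Gamma_vvv = 0.000000; k4 = (-2.000000, 0.500000, 0.000000, 0.000000)
  Y <- Y + (h/6)(k1 + 2k2 + 2k3 + k4): u = -0.7000, v = 0.3000, du/dtau = -2.0000, dv/dtau = 0.5000
step 4:
  k1: at (u, v) = (-0.700000, 0.300000), (du/dtau, dv/dtau) = (-2.000000, 0.500000); Gamma_uuu = 0.000000, Gamma_uuv = 0.000000, Gamma_uvv = 0.000000, Gamma_vuu = 0.000000, Gamma_vuv = 0.000000, Gamma_vvv = 0.000000; k1 = (-2.000000, 0.500000, 0.000000, 0.000000)
  k2: at (u, v) = (-0.900000, 0.350000), (du/dtau, dv/dtau) = (-2.000000, 0.500000); Gamma_uuu = 0.000000, Gamma_uuv = 0.000000, Gamma_uvv = 0.000000, Gamma_vuu = 0.000000, Gamma_vuv = 0.000000, Gamma_vvv = 0.000000; k2 = (-2.000000, 0.500000, 0.000000, 0.000000)
  k3: at (u, v) = (-0.900000, 0.350000), (du/dtau, dv/dtau) = (-2.000000, 0.500000); Gamma_uuu = 0.000000, Gamma_uuv = 0.000000, Gamma_uvv = 0.000000, Gamma_vuu = 0.000000, Gamma_vuv = 0.000000, Gamma_vvv = 0.000000; k3 = (-2.000000, 0.500000, 0.000000, 0.000000)
  k4: at (u, v) = (-1.100000, 0.400000), (du/dtau, dv/dtau) = (-2.000000, 0.500000); Gamma_uuu = 0.000000, Gamma_uuv = 0.000000, Gamma_uvv = 0.000000, Gamma_vuu = 0.000000, Gamma_vuv = 0.000000, Gamma_vvv = 0.000000; k4 = (-2.000000, 0.500000, 0.000000, 0.000000)
  Y <- Y + (h/6)(k1 + 2k2 + 2k3 + k4): u = -1.1000, v = 0.4000, du/dtau = -2.0000, dv/dtau = 0.5000

Answer: u = -1.1000, v = 0.4000, du/dtau = -2.0000, dv/dtau = 0.5000


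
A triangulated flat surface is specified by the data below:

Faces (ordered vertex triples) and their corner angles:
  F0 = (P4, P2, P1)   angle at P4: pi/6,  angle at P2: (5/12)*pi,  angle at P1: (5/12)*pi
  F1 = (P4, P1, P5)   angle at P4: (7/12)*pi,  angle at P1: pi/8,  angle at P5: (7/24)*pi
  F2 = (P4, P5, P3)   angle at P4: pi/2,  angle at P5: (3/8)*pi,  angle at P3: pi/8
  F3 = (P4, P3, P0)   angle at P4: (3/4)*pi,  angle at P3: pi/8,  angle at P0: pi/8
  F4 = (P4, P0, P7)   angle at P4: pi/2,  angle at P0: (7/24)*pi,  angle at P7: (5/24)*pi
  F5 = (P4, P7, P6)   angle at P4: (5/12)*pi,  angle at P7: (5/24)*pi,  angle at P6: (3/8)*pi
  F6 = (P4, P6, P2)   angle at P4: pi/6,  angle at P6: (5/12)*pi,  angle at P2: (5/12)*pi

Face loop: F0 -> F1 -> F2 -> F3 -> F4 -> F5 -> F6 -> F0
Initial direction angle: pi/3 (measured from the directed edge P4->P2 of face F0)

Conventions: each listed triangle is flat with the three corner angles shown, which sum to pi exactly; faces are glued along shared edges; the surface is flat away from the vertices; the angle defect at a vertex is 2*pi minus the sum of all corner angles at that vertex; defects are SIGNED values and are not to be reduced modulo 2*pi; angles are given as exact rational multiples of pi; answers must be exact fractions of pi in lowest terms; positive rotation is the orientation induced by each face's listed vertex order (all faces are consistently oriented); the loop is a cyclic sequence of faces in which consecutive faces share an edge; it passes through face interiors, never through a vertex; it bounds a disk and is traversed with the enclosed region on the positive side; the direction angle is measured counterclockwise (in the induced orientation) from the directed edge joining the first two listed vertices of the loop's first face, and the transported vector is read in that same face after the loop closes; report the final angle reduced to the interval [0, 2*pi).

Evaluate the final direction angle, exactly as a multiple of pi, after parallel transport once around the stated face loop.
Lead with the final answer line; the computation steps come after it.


Answer: final direction angle = (5/4)*pi

enclosed vertex P4: corner angles sum to (37/12)*pi, defect = 2*pi - (37/12)*pi = (-13/12)*pi
transport around the loop rotates by the sum of enclosed defects; add to the initial angle mod 2*pi
final angle = pi/3 - (13/12)*pi = (5/4)*pi (mod 2*pi)


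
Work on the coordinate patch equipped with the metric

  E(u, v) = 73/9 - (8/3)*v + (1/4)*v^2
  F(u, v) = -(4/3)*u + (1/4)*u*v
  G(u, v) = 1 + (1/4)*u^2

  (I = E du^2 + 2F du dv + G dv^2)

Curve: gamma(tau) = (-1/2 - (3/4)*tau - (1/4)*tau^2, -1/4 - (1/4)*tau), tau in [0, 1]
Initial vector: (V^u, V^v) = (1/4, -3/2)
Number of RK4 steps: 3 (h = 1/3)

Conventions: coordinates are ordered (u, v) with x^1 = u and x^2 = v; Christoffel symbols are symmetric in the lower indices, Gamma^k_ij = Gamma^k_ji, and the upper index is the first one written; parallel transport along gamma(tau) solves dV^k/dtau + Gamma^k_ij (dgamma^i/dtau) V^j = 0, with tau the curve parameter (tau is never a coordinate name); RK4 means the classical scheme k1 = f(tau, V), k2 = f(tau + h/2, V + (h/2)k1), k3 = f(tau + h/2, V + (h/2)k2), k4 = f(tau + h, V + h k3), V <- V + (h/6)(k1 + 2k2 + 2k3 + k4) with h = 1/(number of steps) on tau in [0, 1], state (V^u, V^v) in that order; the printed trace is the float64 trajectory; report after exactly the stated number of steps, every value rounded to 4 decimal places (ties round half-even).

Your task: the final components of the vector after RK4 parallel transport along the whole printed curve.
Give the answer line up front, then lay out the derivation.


Answer: V^u = 0.4616, V^v = -1.4635

gamma'(tau) = (-3/4 - (1/2)*tau, -1/4); f(tau, V)^k = -Gamma^k_ij(gamma(tau)) gamma'^i(tau) V^j; h = 1/3; intermediate values shown to 6 dp
curve data and Christoffel symbols at the stage parameters:
  tau = 0.000000: gamma = (-0.500000, -0.250000), gamma' = (-0.750000, -0.250000); Gamma_uuu = 0.000000, Gamma_uuv = -0.157616, Gamma_uvv = 0.000000, Gamma_vuu = 0.000000, Gamma_vuv = -0.014115, Gamma_vvv = 0.000000
  tau = 0.166667: gamma = (-0.631944, -0.291667), gamma' = (-0.833333, -0.250000); Gamma_uuu = 0.000000, Gamma_uuv = -0.156077, Gamma_uvv = 0.000000, Gamma_vuu = 0.000000, Gamma_vuv = -0.017535, Gamma_vvv = 0.000000
  tau = 0.333333: gamma = (-0.777778, -0.333333), gamma' = (-0.916667, -0.250000); Gamma_uuu = 0.000000, Gamma_uuv = -0.154338, Gamma_uvv = 0.000000, Gamma_vuu = 0.000000, Gamma_vuv = -0.021184, Gamma_vvv = 0.000000
  tau = 0.500000: gamma = (-0.937500, -0.375000), gamma' = (-1.000000, -0.250000); Gamma_uuu = 0.000000, Gamma_uuv = -0.152369, Gamma_uvv = 0.000000, Gamma_vuu = 0.000000, Gamma_vuv = -0.025024, Gamma_vvv = 0.000000
  tau = 0.666667: gamma = (-1.111111, -0.416667), gamma' = (-1.083333, -0.250000); Gamma_uuu = 0.000000, Gamma_uuv = -0.150142, Gamma_uvv = 0.000000, Gamma_vuu = 0.000000, Gamma_vuv = -0.029013, Gamma_vvv = 0.000000
  tau = 0.833333: gamma = (-1.298611, -0.458333), gamma' = (-1.166667, -0.250000); Gamma_uuu = 0.000000, Gamma_uuv = -0.147634, Gamma_uvv = 0.000000, Gamma_vuu = 0.000000, Gamma_vuv = -0.033103, Gamma_vvv = 0.000000
  tau = 1.000000: gamma = (-1.500000, -0.500000), gamma' = (-1.250000, -0.250000); Gamma_uuu = 0.000000, Gamma_uuv = -0.144828, Gamma_uvv = 0.000000, Gamma_vuu = 0.000000, Gamma_vuv = -0.037241, Gamma_vvv = 0.000000
step 0: V^u = 0.2500, V^v = -1.5000
step 1: k1 = (0.167467, 0.014997), k2 = (0.183927, 0.020663), k3 = (0.183697, 0.020638), k4 = (0.199232, 0.027346); V <- V + (h/6)(k1 + 2k2 + 2k3 + k4): V^u = 0.3112, V^v = -1.4931
step 2: k1 = (0.199224, 0.027344), k2 = (0.213681, 0.035094), k3 = (0.213392, 0.035046), k4 = (0.226600, 0.043787); V <- V + (h/6)(k1 + 2k2 + 2k3 + k4): V^u = 0.3823, V^v = -1.4813
step 3: k1 = (0.226590, 0.043786), k2 = (0.238380, 0.053450), k3 = (0.238030, 0.053371), k4 = (0.248232, 0.063831); V <- V + (h/6)(k1 + 2k2 + 2k3 + k4): V^u = 0.4616, V^v = -1.4635


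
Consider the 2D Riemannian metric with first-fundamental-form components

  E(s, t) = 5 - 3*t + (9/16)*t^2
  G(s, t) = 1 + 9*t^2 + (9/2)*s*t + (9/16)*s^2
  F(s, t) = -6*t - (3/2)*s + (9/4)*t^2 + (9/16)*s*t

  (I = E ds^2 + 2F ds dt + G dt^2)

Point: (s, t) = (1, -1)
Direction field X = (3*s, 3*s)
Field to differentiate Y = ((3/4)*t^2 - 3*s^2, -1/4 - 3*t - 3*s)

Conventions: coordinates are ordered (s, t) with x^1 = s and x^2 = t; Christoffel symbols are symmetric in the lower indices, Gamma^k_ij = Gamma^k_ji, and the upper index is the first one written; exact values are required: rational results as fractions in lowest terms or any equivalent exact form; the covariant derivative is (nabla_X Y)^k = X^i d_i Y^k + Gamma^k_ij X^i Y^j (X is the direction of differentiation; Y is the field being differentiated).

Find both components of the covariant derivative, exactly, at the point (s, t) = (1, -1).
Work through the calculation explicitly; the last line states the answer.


E = 137/16, F = 99/16, G = 97/16 at the point
E_s = 0, E_t = -33/8, F_s = -33/16, F_t = -159/16, G_s = -27/8, G_t = -27/2
EG - F^2 = 109/8;  g^inv = (8/109) * [[97/16, -99/16], [-99/16, 137/16]]
first-kind symbols [ij,l] = (1/2)(d_i g_jl + d_j g_il - d_l g_ij): [ss,s] = E_s/2 = 0, [ss,t] = F_s - E_t/2 = 0, [st,s] = E_t/2 = -33/16, [st,t] = G_s/2 = -27/16, [tt,s] = F_t - G_s/2 = -33/4, [tt,t] = G_t/2 = -27/4
Gamma^s_ij = (G*[ij,s] - F*[ij,t])/(EG - F^2), Gamma^t_ij = (E*[ij,t] - F*[ij,s])/(EG - F^2)
Gamma_sss = 0, Gamma_sst = -33/218, Gamma_stt = -66/109, Gamma_tss = 0, Gamma_tst = -27/218, Gamma_ttt = -54/109
X = (3, 3), Y = (-9/4, -1/4) at the point

Answer: (nabla_X Y)^s = -9117/436, (nabla_X Y)^t = -7281/436


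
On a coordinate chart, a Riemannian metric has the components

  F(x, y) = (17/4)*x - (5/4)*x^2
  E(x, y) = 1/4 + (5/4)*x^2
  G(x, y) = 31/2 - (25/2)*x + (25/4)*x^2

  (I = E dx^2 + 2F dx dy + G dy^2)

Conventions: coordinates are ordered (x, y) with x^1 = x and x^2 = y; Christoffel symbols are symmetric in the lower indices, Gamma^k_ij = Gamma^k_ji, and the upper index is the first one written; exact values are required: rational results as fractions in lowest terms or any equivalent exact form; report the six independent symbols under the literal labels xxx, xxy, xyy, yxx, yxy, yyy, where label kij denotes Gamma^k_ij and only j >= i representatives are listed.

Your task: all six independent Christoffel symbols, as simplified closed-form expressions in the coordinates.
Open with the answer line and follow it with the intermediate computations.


Answer: Gamma_xxx = (75*x^3 + 5*x^2 + 21*x)/(100*x^4 - 80*x^3 + 46*x^2 - 50*x + 62), Gamma_xxy = (125*x^3 - 550*x^2 + 425*x)/(100*x^4 - 80*x^3 + 46*x^2 - 50*x + 62), Gamma_xyy = (-625*x^3 + 1875*x^2 - 2800*x + 1550)/(100*x^4 - 80*x^3 + 46*x^2 - 50*x + 62), Gamma_yxx = (-25*x^3 - 10*x + 17)/(100*x^4 - 80*x^3 + 46*x^2 - 50*x + 62), Gamma_yxy = (125*x^3 - 125*x^2 + 25*x - 25)/(100*x^4 - 80*x^3 + 46*x^2 - 50*x + 62), Gamma_yyy = (-125*x^3 + 550*x^2 - 425*x)/(100*x^4 - 80*x^3 + 46*x^2 - 50*x + 62)

E = 1/4 + (5/4)*x^2; F = (17/4)*x - (5/4)*x^2; G = 31/2 - (25/2)*x + (25/4)*x^2
Gamma^k_ij = (1/2) g^{kl} (d_i g_jl + d_j g_il - d_l g_ij), with g^inv = (1/(EG-F^2)) [[G, -F], [-F, E]]
first partials: E_x = (5/2)*x, E_y = 0, F_x = 17/4 - (5/2)*x, F_y = 0, G_x = -25/2 + (25/2)*x, G_y = 0
D = EG - F^2 = 31/8 - (25/8)*x + (23/8)*x^2 - 5*x^3 + (25/4)*x^4
expanded: Gamma^x_xx = (G E_x - 2F F_x + F E_y)/(2D), Gamma^x_xy = (G E_y - F G_x)/(2D), Gamma^x_yy = (2G F_y - G G_x - F G_y)/(2D), Gamma^y_xx = (2E F_x - E E_y - F E_x)/(2D), Gamma^y_xy = (E G_x - F E_y)/(2D), Gamma^y_yy = (E G_y - 2F F_y + F G_x)/(2D); substitute and cancel common factors


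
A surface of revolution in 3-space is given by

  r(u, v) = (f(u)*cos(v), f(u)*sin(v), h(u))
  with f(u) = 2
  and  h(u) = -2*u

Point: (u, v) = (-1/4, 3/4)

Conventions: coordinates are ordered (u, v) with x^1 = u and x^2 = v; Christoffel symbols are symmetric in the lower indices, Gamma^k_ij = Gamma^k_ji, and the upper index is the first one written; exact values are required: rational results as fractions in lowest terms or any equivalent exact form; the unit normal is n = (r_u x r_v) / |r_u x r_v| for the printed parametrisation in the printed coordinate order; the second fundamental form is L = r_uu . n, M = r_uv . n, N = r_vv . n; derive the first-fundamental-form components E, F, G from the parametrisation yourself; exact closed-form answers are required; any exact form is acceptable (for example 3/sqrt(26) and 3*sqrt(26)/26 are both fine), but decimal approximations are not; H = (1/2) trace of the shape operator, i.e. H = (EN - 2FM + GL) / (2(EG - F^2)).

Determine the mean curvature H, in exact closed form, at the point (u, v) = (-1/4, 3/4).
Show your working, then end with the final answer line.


f = 2, f' = 0, f'' = 0, h' = -2, h'' = 0
E = 4, F = 0, G = 4; answer radicand W^2 = 4
unnormalised second-form numerators: l = 0, m = 0, n = -4; L = l/sqrt(4), and similarly M = m/sqrt(W^2), N = n/sqrt(W^2)
H = (E*n - 2*F*m + G*l) / (2*(EG - F^2)*sqrt(W^2)); E*n - 2*F*m + G*l = -16, EG - F^2 = 16, so H = (-1/2)/sqrt(4)

Answer: H = -1/4


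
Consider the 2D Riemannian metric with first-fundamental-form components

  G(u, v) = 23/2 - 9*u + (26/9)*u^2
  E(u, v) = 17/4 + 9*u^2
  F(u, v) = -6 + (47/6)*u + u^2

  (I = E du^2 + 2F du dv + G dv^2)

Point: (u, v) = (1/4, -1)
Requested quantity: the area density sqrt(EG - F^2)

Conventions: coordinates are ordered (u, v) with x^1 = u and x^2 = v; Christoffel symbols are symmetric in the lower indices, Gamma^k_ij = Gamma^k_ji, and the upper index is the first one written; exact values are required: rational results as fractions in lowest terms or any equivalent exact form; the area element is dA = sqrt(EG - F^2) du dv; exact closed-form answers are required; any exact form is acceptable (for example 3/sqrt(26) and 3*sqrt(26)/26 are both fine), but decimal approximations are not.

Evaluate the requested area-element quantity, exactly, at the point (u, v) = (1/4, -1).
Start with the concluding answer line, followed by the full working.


Answer: sqrt(EG - F^2) = sqrt(7565)/16

E = 77/16, F = -191/48, G = 679/72; EG - F^2 = 7565/256


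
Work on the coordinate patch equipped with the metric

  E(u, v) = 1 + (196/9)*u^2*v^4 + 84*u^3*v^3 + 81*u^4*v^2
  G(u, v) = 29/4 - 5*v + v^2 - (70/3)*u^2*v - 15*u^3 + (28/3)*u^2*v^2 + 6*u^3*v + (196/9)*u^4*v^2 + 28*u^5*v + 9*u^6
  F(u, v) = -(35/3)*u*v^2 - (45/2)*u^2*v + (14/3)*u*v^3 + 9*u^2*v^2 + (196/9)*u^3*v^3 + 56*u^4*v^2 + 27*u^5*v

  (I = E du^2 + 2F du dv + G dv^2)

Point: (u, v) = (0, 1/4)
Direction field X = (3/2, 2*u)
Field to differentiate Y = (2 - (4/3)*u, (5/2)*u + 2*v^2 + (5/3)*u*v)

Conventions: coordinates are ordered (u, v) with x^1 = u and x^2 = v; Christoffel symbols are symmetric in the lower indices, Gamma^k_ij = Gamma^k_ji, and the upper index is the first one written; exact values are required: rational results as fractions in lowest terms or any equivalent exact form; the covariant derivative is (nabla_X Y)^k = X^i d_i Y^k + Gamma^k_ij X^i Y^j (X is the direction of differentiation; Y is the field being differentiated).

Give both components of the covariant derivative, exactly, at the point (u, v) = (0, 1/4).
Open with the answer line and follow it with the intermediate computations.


Answer: (nabla_X Y)^u = -2, (nabla_X Y)^v = 3143/776

E = 1, F = 0, G = 97/16 at the point
E_u = 0, E_v = 0, F_u = -21/32, F_v = 0, G_u = 0, G_v = -9/2
EG - F^2 = 97/16;  g^inv = (16/97) * [[97/16, 0], [0, 1]]
first-kind symbols [ij,l] = (1/2)(d_i g_jl + d_j g_il - d_l g_ij): [uu,u] = E_u/2 = 0, [uu,v] = F_u - E_v/2 = -21/32, [uv,u] = E_v/2 = 0, [uv,v] = G_u/2 = 0, [vv,u] = F_v - G_u/2 = 0, [vv,v] = G_v/2 = -9/4
Gamma^u_ij = (G*[ij,u] - F*[ij,v])/(EG - F^2), Gamma^v_ij = (E*[ij,v] - F*[ij,u])/(EG - F^2)
Gamma_uuu = 0, Gamma_uuv = 0, Gamma_uvv = 0, Gamma_vuu = -21/194, Gamma_vuv = 0, Gamma_vvv = -36/97
X = (3/2, 0), Y = (2, 1/8) at the point


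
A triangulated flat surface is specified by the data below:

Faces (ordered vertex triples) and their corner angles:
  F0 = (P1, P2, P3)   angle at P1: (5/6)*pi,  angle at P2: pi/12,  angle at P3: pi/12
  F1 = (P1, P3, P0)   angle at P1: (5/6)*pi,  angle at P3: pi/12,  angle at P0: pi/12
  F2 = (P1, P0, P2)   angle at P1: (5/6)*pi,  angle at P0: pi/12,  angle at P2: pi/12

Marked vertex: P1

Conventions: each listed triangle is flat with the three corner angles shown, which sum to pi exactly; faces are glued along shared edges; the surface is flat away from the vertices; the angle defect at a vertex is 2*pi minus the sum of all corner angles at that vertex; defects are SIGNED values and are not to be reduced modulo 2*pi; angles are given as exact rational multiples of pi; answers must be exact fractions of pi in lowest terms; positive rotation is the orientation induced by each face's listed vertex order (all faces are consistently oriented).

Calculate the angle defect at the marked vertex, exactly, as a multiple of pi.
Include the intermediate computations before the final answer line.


Sum of corner angles at P1: (5/2)*pi
defect = 2*pi - (5/2)*pi

Answer: defect(P1) = -pi/2


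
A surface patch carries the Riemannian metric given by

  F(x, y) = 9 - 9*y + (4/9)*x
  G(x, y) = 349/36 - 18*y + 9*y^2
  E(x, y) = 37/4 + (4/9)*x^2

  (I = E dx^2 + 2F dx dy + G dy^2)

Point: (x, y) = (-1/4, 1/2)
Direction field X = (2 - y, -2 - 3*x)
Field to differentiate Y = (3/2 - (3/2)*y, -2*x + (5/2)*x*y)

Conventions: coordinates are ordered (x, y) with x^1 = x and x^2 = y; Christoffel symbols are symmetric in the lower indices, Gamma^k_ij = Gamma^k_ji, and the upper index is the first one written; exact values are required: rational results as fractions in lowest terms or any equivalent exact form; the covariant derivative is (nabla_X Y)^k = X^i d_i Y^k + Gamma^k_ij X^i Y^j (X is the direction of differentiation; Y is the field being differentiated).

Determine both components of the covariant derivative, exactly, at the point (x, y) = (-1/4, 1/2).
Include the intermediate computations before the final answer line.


E = 167/18, F = 79/18, G = 53/18 at the point
E_x = -2/9, E_y = 0, F_x = 4/9, F_y = -9, G_x = 0, G_y = -9
EG - F^2 = 145/18;  g^inv = (18/145) * [[53/18, -79/18], [-79/18, 167/18]]
first-kind symbols [ij,l] = (1/2)(d_i g_jl + d_j g_il - d_l g_ij): [xx,x] = E_x/2 = -1/9, [xx,y] = F_x - E_y/2 = 4/9, [xy,x] = E_y/2 = 0, [xy,y] = G_x/2 = 0, [yy,x] = F_y - G_x/2 = -9, [yy,y] = G_y/2 = -9/2
Gamma^x_ij = (G*[ij,x] - F*[ij,y])/(EG - F^2), Gamma^y_ij = (E*[ij,y] - F*[ij,x])/(EG - F^2)
Gamma_xxx = -41/145, Gamma_xxy = 0, Gamma_xyy = -243/290, Gamma_yxx = 83/145, Gamma_yxy = 0, Gamma_yyy = -81/290
X = (3/2, -5/4), Y = (3/4, 3/16) at the point

Answer: (nabla_X Y)^x = 32541/18560, (nabla_X Y)^y = 6787/18560


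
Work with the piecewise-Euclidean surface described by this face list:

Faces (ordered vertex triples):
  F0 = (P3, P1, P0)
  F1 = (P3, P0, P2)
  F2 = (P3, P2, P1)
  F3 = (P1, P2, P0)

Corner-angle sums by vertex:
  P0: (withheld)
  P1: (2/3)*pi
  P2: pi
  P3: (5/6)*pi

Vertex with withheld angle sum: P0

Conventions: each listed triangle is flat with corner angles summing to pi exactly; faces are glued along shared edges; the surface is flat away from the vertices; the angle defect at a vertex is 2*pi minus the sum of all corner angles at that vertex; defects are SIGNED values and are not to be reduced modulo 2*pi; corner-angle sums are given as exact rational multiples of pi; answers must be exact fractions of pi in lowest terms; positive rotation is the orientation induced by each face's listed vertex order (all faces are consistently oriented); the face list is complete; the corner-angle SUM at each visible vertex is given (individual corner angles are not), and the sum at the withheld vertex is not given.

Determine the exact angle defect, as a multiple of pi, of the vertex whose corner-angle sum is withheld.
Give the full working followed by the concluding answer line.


V = 4, E = 6, F = 4; chi = V - E + F = 2
Gauss-Bonnet: total defect = 2*pi*chi = 4*pi; visible defects sum to (7/2)*pi

Answer: defect(P0) = pi/2


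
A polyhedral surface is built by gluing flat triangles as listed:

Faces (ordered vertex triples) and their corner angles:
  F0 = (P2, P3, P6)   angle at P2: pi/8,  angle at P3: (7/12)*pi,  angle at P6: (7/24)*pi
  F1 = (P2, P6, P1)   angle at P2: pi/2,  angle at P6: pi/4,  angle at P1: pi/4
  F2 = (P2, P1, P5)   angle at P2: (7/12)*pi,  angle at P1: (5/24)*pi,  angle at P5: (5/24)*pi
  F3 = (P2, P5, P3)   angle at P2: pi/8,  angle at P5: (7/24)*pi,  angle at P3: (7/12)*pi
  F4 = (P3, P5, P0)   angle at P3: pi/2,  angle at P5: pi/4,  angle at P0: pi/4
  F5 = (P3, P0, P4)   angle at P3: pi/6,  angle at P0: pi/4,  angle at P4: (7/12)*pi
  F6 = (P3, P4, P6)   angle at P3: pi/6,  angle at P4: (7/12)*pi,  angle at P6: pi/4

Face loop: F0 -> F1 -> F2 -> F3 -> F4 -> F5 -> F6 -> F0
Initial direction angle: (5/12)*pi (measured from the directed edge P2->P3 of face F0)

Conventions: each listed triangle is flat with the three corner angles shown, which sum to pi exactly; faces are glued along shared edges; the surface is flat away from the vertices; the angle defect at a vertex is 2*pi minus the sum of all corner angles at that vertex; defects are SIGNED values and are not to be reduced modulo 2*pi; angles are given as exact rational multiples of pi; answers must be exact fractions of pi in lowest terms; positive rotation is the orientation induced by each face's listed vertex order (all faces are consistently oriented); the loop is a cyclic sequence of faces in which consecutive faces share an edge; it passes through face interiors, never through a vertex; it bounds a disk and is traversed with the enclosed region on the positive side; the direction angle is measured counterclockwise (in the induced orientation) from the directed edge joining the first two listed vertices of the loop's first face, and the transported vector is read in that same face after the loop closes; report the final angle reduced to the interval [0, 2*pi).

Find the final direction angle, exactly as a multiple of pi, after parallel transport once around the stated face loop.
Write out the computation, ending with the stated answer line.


enclosed vertex P2: corner angles sum to (4/3)*pi, defect = 2*pi - (4/3)*pi = (2/3)*pi
enclosed vertex P3: corner angles sum to 2*pi, defect = 2*pi - 2*pi = 0
the rotation equals the total enclosed defect, so the final angle is initial + defects (mod 2*pi)
final angle = (5/12)*pi + (2/3)*pi = (13/12)*pi (mod 2*pi)

Answer: final direction angle = (13/12)*pi


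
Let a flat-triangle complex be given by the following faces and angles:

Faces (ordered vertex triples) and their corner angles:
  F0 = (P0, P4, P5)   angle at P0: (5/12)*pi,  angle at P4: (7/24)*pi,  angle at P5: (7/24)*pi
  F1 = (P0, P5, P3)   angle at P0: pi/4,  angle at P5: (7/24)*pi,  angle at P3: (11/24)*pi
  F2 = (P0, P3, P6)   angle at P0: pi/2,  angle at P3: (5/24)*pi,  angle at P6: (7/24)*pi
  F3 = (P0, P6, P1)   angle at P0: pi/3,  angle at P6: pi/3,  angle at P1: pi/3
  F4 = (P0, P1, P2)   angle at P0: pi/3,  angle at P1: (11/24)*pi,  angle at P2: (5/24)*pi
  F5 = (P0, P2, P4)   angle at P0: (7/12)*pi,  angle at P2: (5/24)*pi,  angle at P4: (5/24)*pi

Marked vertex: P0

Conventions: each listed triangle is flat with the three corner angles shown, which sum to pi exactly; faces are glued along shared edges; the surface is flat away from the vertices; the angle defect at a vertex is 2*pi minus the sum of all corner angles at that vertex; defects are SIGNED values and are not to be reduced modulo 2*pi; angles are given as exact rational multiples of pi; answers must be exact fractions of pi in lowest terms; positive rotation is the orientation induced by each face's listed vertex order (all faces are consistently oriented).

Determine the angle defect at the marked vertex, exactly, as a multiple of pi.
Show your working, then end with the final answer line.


Sum of corner angles at P0: (29/12)*pi
defect = 2*pi - (29/12)*pi

Answer: defect(P0) = (-5/12)*pi


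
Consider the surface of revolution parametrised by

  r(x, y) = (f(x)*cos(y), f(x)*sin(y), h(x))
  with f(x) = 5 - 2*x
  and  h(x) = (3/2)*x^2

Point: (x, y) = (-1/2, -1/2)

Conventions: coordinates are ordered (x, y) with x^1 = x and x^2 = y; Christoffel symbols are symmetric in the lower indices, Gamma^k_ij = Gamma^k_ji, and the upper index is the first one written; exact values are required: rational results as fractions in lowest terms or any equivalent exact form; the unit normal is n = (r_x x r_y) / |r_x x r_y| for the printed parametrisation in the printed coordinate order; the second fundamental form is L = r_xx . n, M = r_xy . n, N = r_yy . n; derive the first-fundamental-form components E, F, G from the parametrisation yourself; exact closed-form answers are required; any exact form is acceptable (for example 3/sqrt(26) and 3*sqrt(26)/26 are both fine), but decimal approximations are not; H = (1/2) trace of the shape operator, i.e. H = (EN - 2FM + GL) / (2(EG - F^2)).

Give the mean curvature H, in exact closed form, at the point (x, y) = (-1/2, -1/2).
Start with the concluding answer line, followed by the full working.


Answer: H = -121/500

f = 6, f' = -2, f'' = 0, h' = -3/2, h'' = 3
E = 25/4, F = 0, G = 36; answer radicand W^2 = 25/4
unnormalised second-form numerators: l = -6, m = 0, n = -9; L = l/sqrt(25/4), and similarly M = m/sqrt(W^2), N = n/sqrt(W^2)
H = (E*n - 2*F*m + G*l) / (2*(EG - F^2)*sqrt(W^2)); E*n - 2*F*m + G*l = -1089/4, EG - F^2 = 225, so H = (-121/200)/sqrt(25/4)
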